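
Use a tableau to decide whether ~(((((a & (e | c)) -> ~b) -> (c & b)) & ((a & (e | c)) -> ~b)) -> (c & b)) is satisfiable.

Unsatisfiable

Initial set: {~(((((a & (e | c)) -> ~b) -> (c & b)) & ((a & (e | c)) -> ~b)) -> (c & b))}.
~(((((a & (e | c)) -> ~b) -> (c & b)) & ((a & (e | c)) -> ~b)) -> (c & b)): α-rule — add ((((a & (e | c)) -> ~b) -> (c & b)) & ((a & (e | c)) -> ~b)), ~(c & b).
((((a & (e | c)) -> ~b) -> (c & b)) & ((a & (e | c)) -> ~b)): α-rule — add (((a & (e | c)) -> ~b) -> (c & b)), ((a & (e | c)) -> ~b).
~(c & b): β-rule — branch into ~c  //  ~b.
  branch 1 (add ~c):
    (((a & (e | c)) -> ~b) -> (c & b)): β-rule — branch into ~((a & (e | c)) -> ~b)  //  (c & b).
      branch 1.1 (add ~((a & (e | c)) -> ~b)):
        ~((a & (e | c)) -> ~b): α-rule — add (a & (e | c)), ~~b.
        (a & (e | c)): α-rule — add a, (e | c).
        ((a & (e | c)) -> ~b): β-rule — branch into ~(a & (e | c))  //  ~b.
          branch 1.1.1 (add ~(a & (e | c))):
            (e | c): β-rule — branch into e  //  c.
              branch 1.1.1.1 (add e):
                ~(a & (e | c)): β-rule — branch into ~a  //  ~(e | c).
                  branch 1.1.1.1.1 (add ~a):
                    × closes — contains both a and ~a.
                  branch 1.1.1.1.2 (add ~(e | c)):
                    ~(e | c): α-rule — add ~e, ~c.
                    × closes — contains both e and ~e.
              branch 1.1.1.2 (add c):
                × closes — contains both c and ~c.
          branch 1.1.2 (add ~b):
            × closes — contains both b and ~b.
      branch 1.2 (add (c & b)):
        (c & b): α-rule — add c, b.
        × closes — contains both c and ~c.
  branch 2 (add ~b):
    (((a & (e | c)) -> ~b) -> (c & b)): β-rule — branch into ~((a & (e | c)) -> ~b)  //  (c & b).
      branch 2.1 (add ~((a & (e | c)) -> ~b)):
        ~((a & (e | c)) -> ~b): α-rule — add (a & (e | c)), ~~b.
        × closes — contains both b and ~b.
      branch 2.2 (add (c & b)):
        (c & b): α-rule — add c, b.
        × closes — contains both b and ~b.
All 7 branches close.
Every branch closed; the formula is unsatisfiable.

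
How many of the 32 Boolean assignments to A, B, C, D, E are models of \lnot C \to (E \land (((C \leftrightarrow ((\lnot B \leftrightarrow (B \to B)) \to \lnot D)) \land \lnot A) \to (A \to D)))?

Initial set: {T (\lnot C \to (E \land (((C \leftrightarrow ((\lnot B \leftrightarrow (B \to B)) \to \lnot D)) \land \lnot A) \to (A \to D))))}.
T (\lnot C \to (E \land (((C \leftrightarrow ((\lnot B \leftrightarrow (B \to B)) \to \lnot D)) \land \lnot A) \to (A \to D)))): β-rule — branch into F \lnot C  //  T (E \land (((C \leftrightarrow ((\lnot B \leftrightarrow (B \to B)) \to \lnot D)) \land \lnot A) \to (A \to D))).
  branch 1 (add F \lnot C):
    ○ open, literals {C=true}.
  branch 2 (add T (E \land (((C \leftrightarrow ((\lnot B \leftrightarrow (B \to B)) \to \lnot D)) \land \lnot A) \to (A \to D)))):
    T (E \land (((C \leftrightarrow ((\lnot B \leftrightarrow (B \to B)) \to \lnot D)) \land \lnot A) \to (A \to D))): α-rule — add T E, T (((C \leftrightarrow ((\lnot B \leftrightarrow (B \to B)) \to \lnot D)) \land \lnot A) \to (A \to D)).
    T (((C \leftrightarrow ((\lnot B \leftrightarrow (B \to B)) \to \lnot D)) \land \lnot A) \to (A \to D)): β-rule — branch into F ((C \leftrightarrow ((\lnot B \leftrightarrow (B \to B)) \to \lnot D)) \land \lnot A)  //  T (A \to D).
      branch 2.1 (add F ((C \leftrightarrow ((\lnot B \leftrightarrow (B \to B)) \to \lnot D)) \land \lnot A)):
        F ((C \leftrightarrow ((\lnot B \leftrightarrow (B \to B)) \to \lnot D)) \land \lnot A): β-rule — branch into F (C \leftrightarrow ((\lnot B \leftrightarrow (B \to B)) \to \lnot D))  //  F \lnot A.
          branch 2.1.1 (add F (C \leftrightarrow ((\lnot B \leftrightarrow (B \to B)) \to \lnot D))):
            F (C \leftrightarrow ((\lnot B \leftrightarrow (B \to B)) \to \lnot D)): β-rule — branch into T C, F ((\lnot B \leftrightarrow (B \to B)) \to \lnot D)  //  F C, T ((\lnot B \leftrightarrow (B \to B)) \to \lnot D).
              branch 2.1.1.1 (add T C, F ((\lnot B \leftrightarrow (B \to B)) \to \lnot D)):
                F ((\lnot B \leftrightarrow (B \to B)) \to \lnot D): α-rule — add T (\lnot B \leftrightarrow (B \to B)), F \lnot D.
                T (\lnot B \leftrightarrow (B \to B)): β-rule — branch into T \lnot B, T (B \to B)  //  F \lnot B, F (B \to B).
                  branch 2.1.1.1.1 (add T \lnot B, T (B \to B)):
                    T (B \to B): β-rule — branch into F B  //  T B.
                      branch 2.1.1.1.1.1 (add F B):
                        ○ open, literals {B=false, C=true, D=true, E=true}.
                      branch 2.1.1.1.1.2 (add T B):
                        × closes — contains both B and \lnot B.
                  branch 2.1.1.1.2 (add F \lnot B, F (B \to B)):
                    F (B \to B): α-rule — add T B, F B.
                    × closes — contains both B and \lnot B.
              branch 2.1.1.2 (add F C, T ((\lnot B \leftrightarrow (B \to B)) \to \lnot D)):
                T ((\lnot B \leftrightarrow (B \to B)) \to \lnot D): β-rule — branch into F (\lnot B \leftrightarrow (B \to B))  //  T \lnot D.
                  branch 2.1.1.2.1 (add F (\lnot B \leftrightarrow (B \to B))):
                    F (\lnot B \leftrightarrow (B \to B)): β-rule — branch into T \lnot B, F (B \to B)  //  F \lnot B, T (B \to B).
                      branch 2.1.1.2.1.1 (add T \lnot B, F (B \to B)):
                        F (B \to B): α-rule — add T B, F B.
                        × closes — contains both B and \lnot B.
                      branch 2.1.1.2.1.2 (add F \lnot B, T (B \to B)):
                        T (B \to B): β-rule — branch into F B  //  T B.
                          branch 2.1.1.2.1.2.1 (add F B):
                            × closes — contains both B and \lnot B.
                          branch 2.1.1.2.1.2.2 (add T B):
                            ○ open, literals {B=true, C=false, E=true}.
                  branch 2.1.1.2.2 (add T \lnot D):
                    ○ open, literals {C=false, D=false, E=true}.
          branch 2.1.2 (add F \lnot A):
            ○ open, literals {A=true, E=true}.
      branch 2.2 (add T (A \to D)):
        T (A \to D): β-rule — branch into F A  //  T D.
          branch 2.2.1 (add F A):
            ○ open, literals {A=false, E=true}.
          branch 2.2.2 (add T D):
            ○ open, literals {D=true, E=true}.
4 branches closed, 7 open.
Each open branch fixes some atoms; the unmentioned ones are free. Counting distinct full assignments: branch {C=true} (A, B, D, E) contributes 16 new; branch {B=false, C=true, D=true, E=true} (A) contributes 0 new; branch {B=true, C=false, E=true} (A, D) contributes 4 new; branch {C=false, D=false, E=true} (A, B) contributes 2 new; branch {A=true, E=true} (B, C, D) contributes 1 new; branch {A=false, E=true} (B, C, D) contributes 1 new; branch {D=true, E=true} (A, B, C) contributes 0 new. Total: 24.

24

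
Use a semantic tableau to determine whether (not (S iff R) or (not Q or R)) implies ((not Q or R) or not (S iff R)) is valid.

Assume the negation and expand:
Initial set: {not ((not (S iff R) or (not Q or R)) implies ((not Q or R) or not (S iff R)))}.
not ((not (S iff R) or (not Q or R)) implies ((not Q or R) or not (S iff R))): α-rule — add (not (S iff R) or (not Q or R)), not ((not Q or R) or not (S iff R)).
not ((not Q or R) or not (S iff R)): α-rule — add not (not Q or R), not not (S iff R).
not (not Q or R): α-rule — add not not Q, not R.
(not (S iff R) or (not Q or R)): β-rule — branch into not (S iff R)  //  (not Q or R).
  branch 1 (add not (S iff R)):
    not not (S iff R): β-rule — branch into S, R  //  not S, not R.
      branch 1.1 (add S, R):
        × closes — contains both R and not R.
      branch 1.2 (add not S, not R):
        not (S iff R): β-rule — branch into S, not R  //  not S, R.
          branch 1.2.1 (add S, not R):
            × closes — contains both S and not S.
          branch 1.2.2 (add not S, R):
            × closes — contains both R and not R.
  branch 2 (add (not Q or R)):
    not not (S iff R): β-rule — branch into S, R  //  not S, not R.
      branch 2.1 (add S, R):
        × closes — contains both R and not R.
      branch 2.2 (add not S, not R):
        (not Q or R): β-rule — branch into not Q  //  R.
          branch 2.2.1 (add not Q):
            × closes — contains both Q and not Q.
          branch 2.2.2 (add R):
            × closes — contains both R and not R.
All 6 branches close.
Every branch closed, so the negation is unsatisfiable and the formula is valid.

Valid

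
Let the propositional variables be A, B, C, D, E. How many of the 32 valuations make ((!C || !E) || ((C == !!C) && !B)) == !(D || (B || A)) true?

Initial set: {(((!C || !E) || ((C == !!C) && !B)) == !(D || (B || A)))}.
(((!C || !E) || ((C == !!C) && !B)) == !(D || (B || A))): β-rule — branch into ((!C || !E) || ((C == !!C) && !B)), !(D || (B || A))  //  !((!C || !E) || ((C == !!C) && !B)), !!(D || (B || A)).
  branch 1 (add ((!C || !E) || ((C == !!C) && !B)), !(D || (B || A))):
    !(D || (B || A)): α-rule — add !D, !(B || A).
    !(B || A): α-rule — add !B, !A.
    ((!C || !E) || ((C == !!C) && !B)): β-rule — branch into (!C || !E)  //  ((C == !!C) && !B).
      branch 1.1 (add (!C || !E)):
        (!C || !E): β-rule — branch into !C  //  !E.
          branch 1.1.1 (add !C):
            ○ open, literals {A=0, B=0, C=0, D=0}.
          branch 1.1.2 (add !E):
            ○ open, literals {A=0, B=0, D=0, E=0}.
      branch 1.2 (add ((C == !!C) && !B)):
        ((C == !!C) && !B): α-rule — add (C == !!C), !B.
        (C == !!C): β-rule — branch into C, !!C  //  !C, !!!C.
          branch 1.2.1 (add C, !!C):
            !!C: drop double negation, giving C.
            ○ open, literals {A=0, B=0, C=1, D=0}.
          branch 1.2.2 (add !C, !!!C):
            !!!C: drop double negation, giving !C.
            ○ open, literals {A=0, B=0, C=0, D=0}.
  branch 2 (add !((!C || !E) || ((C == !!C) && !B)), !!(D || (B || A))):
    !((!C || !E) || ((C == !!C) && !B)): α-rule — add !(!C || !E), !((C == !!C) && !B).
    !(!C || !E): α-rule — add !!C, !!E.
    !!(D || (B || A)): β-rule — branch into D  //  (B || A).
      branch 2.1 (add D):
        !((C == !!C) && !B): β-rule — branch into !(C == !!C)  //  !!B.
          branch 2.1.1 (add !(C == !!C)):
            !(C == !!C): β-rule — branch into C, !!!C  //  !C, !!C.
              branch 2.1.1.1 (add C, !!!C):
                !!!C: drop double negation, giving !C.
                × closes — contains both C and !C.
              branch 2.1.1.2 (add !C, !!C):
                × closes — contains both C and !C.
          branch 2.1.2 (add !!B):
            ○ open, literals {B=1, C=1, D=1, E=1}.
      branch 2.2 (add (B || A)):
        !((C == !!C) && !B): β-rule — branch into !(C == !!C)  //  !!B.
          branch 2.2.1 (add !(C == !!C)):
            (B || A): β-rule — branch into B  //  A.
              branch 2.2.1.1 (add B):
                !(C == !!C): β-rule — branch into C, !!!C  //  !C, !!C.
                  branch 2.2.1.1.1 (add C, !!!C):
                    !!!C: drop double negation, giving !C.
                    × closes — contains both C and !C.
                  branch 2.2.1.1.2 (add !C, !!C):
                    × closes — contains both C and !C.
              branch 2.2.1.2 (add A):
                !(C == !!C): β-rule — branch into C, !!!C  //  !C, !!C.
                  branch 2.2.1.2.1 (add C, !!!C):
                    !!!C: drop double negation, giving !C.
                    × closes — contains both C and !C.
                  branch 2.2.1.2.2 (add !C, !!C):
                    × closes — contains both C and !C.
          branch 2.2.2 (add !!B):
            (B || A): β-rule — branch into B  //  A.
              branch 2.2.2.1 (add B):
                ○ open, literals {B=1, C=1, E=1}.
              branch 2.2.2.2 (add A):
                ○ open, literals {A=1, B=1, C=1, E=1}.
6 branches closed, 7 open.
Each open branch fixes some atoms; the unmentioned ones are free. Counting distinct full assignments: branch {A=0, B=0, C=0, D=0} (E) contributes 2 new; branch {A=0, B=0, D=0, E=0} (C) contributes 1 new; branch {A=0, B=0, C=1, D=0} (E) contributes 1 new; branch {A=0, B=0, C=0, D=0} (E) contributes 0 new; branch {B=1, C=1, D=1, E=1} (A) contributes 2 new; branch {B=1, C=1, E=1} (A, D) contributes 2 new; branch {A=1, B=1, C=1, E=1} (D) contributes 0 new. Total: 8.

8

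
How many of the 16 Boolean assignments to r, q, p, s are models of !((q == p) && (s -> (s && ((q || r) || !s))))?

9

Initial set: {!((q == p) && (s -> (s && ((q || r) || !s))))}.
!((q == p) && (s -> (s && ((q || r) || !s)))): β-rule — branch into !(q == p)  //  !(s -> (s && ((q || r) || !s))).
  branch 1 (add !(q == p)):
    !(q == p): β-rule — branch into q, !p  //  !q, p.
      branch 1.1 (add q, !p):
        ○ open, literals {p=F, q=T}.
      branch 1.2 (add !q, p):
        ○ open, literals {p=T, q=F}.
  branch 2 (add !(s -> (s && ((q || r) || !s)))):
    !(s -> (s && ((q || r) || !s))): α-rule — add s, !(s && ((q || r) || !s)).
    !(s && ((q || r) || !s)): β-rule — branch into !s  //  !((q || r) || !s).
      branch 2.1 (add !s):
        × closes — contains both s and !s.
      branch 2.2 (add !((q || r) || !s)):
        !((q || r) || !s): α-rule — add !(q || r), !!s.
        !(q || r): α-rule — add !q, !r.
        ○ open, literals {q=F, r=F, s=T}.
1 branch closed, 3 open.
Each open branch fixes some atoms; the unmentioned ones are free. Counting distinct full assignments: branch {p=F, q=T} (r, s) contributes 4 new; branch {p=T, q=F} (r, s) contributes 4 new; branch {q=F, r=F, s=T} (p) contributes 1 new. Total: 9.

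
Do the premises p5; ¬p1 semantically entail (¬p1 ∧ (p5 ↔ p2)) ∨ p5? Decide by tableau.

Initial set: {p5; ¬p1; ¬((¬p1 ∧ (p5 ↔ p2)) ∨ p5)}.
¬((¬p1 ∧ (p5 ↔ p2)) ∨ p5): α-rule — add ¬(¬p1 ∧ (p5 ↔ p2)), ¬p5.
× closes — contains both p5 and ¬p5.
All 1 branch closes.
Every branch closed, so the premises entail the conclusion.

Yes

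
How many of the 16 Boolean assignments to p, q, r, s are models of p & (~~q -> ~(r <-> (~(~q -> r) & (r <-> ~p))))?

6

Initial set: {T (p & (~~q -> ~(r <-> (~(~q -> r) & (r <-> ~p)))))}.
T (p & (~~q -> ~(r <-> (~(~q -> r) & (r <-> ~p))))): α-rule — add T p, T (~~q -> ~(r <-> (~(~q -> r) & (r <-> ~p)))).
T (~~q -> ~(r <-> (~(~q -> r) & (r <-> ~p)))): β-rule — branch into F ~~q  //  T ~(r <-> (~(~q -> r) & (r <-> ~p))).
  branch 1 (add F ~~q):
    F ~~q: drop double negation, giving F q.
    ○ open, literals {p=1, q=0}.
  branch 2 (add T ~(r <-> (~(~q -> r) & (r <-> ~p)))):
    T ~(r <-> (~(~q -> r) & (r <-> ~p))): β-rule — branch into T r, F (~(~q -> r) & (r <-> ~p))  //  F r, T (~(~q -> r) & (r <-> ~p)).
      branch 2.1 (add T r, F (~(~q -> r) & (r <-> ~p))):
        F (~(~q -> r) & (r <-> ~p)): β-rule — branch into F ~(~q -> r)  //  F (r <-> ~p).
          branch 2.1.1 (add F ~(~q -> r)):
            F ~(~q -> r): β-rule — branch into F ~q  //  T r.
              branch 2.1.1.1 (add F ~q):
                ○ open, literals {p=1, q=1, r=1}.
              branch 2.1.1.2 (add T r):
                ○ open, literals {p=1, r=1}.
          branch 2.1.2 (add F (r <-> ~p)):
            F (r <-> ~p): β-rule — branch into T r, F ~p  //  F r, T ~p.
              branch 2.1.2.1 (add T r, F ~p):
                ○ open, literals {p=1, r=1}.
              branch 2.1.2.2 (add F r, T ~p):
                × closes — contains both r and ~r.
      branch 2.2 (add F r, T (~(~q -> r) & (r <-> ~p))):
        T (~(~q -> r) & (r <-> ~p)): α-rule — add T ~(~q -> r), T (r <-> ~p).
        T ~(~q -> r): α-rule — add T ~q, F r.
        T (r <-> ~p): β-rule — branch into T r, T ~p  //  F r, F ~p.
          branch 2.2.1 (add T r, T ~p):
            × closes — contains both r and ~r.
          branch 2.2.2 (add F r, F ~p):
            ○ open, literals {p=1, q=0, r=0}.
2 branches closed, 5 open.
Each open branch fixes some atoms; the unmentioned ones are free. Counting distinct full assignments: branch {p=1, q=0} (r, s) contributes 4 new; branch {p=1, q=1, r=1} (s) contributes 2 new; branch {p=1, r=1} (q, s) contributes 0 new; branch {p=1, r=1} (q, s) contributes 0 new; branch {p=1, q=0, r=0} (s) contributes 0 new. Total: 6.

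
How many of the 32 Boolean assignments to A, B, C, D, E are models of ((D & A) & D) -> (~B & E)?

26

Initial set: {(((D & A) & D) -> (~B & E))}.
(((D & A) & D) -> (~B & E)): β-rule — branch into ~((D & A) & D)  //  (~B & E).
  branch 1 (add ~((D & A) & D)):
    ~((D & A) & D): β-rule — branch into ~(D & A)  //  ~D.
      branch 1.1 (add ~(D & A)):
        ~(D & A): β-rule — branch into ~D  //  ~A.
          branch 1.1.1 (add ~D):
            ○ open, literals {D=false}.
          branch 1.1.2 (add ~A):
            ○ open, literals {A=false}.
      branch 1.2 (add ~D):
        ○ open, literals {D=false}.
  branch 2 (add (~B & E)):
    (~B & E): α-rule — add ~B, E.
    ○ open, literals {B=false, E=true}.
0 branches closed, 4 open.
Each open branch fixes some atoms; the unmentioned ones are free. Counting distinct full assignments: branch {D=false} (A, B, C, E) contributes 16 new; branch {A=false} (B, C, D, E) contributes 8 new; branch {D=false} (A, B, C, E) contributes 0 new; branch {B=false, E=true} (A, C, D) contributes 2 new. Total: 26.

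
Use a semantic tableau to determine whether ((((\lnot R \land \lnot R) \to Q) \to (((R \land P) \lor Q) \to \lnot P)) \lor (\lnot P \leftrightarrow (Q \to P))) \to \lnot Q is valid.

Not valid

Assume the negation and expand:
Initial set: {F (((((\lnot R \land \lnot R) \to Q) \to (((R \land P) \lor Q) \to \lnot P)) \lor (\lnot P \leftrightarrow (Q \to P))) \to \lnot Q)}.
F (((((\lnot R \land \lnot R) \to Q) \to (((R \land P) \lor Q) \to \lnot P)) \lor (\lnot P \leftrightarrow (Q \to P))) \to \lnot Q): α-rule — add T ((((\lnot R \land \lnot R) \to Q) \to (((R \land P) \lor Q) \to \lnot P)) \lor (\lnot P \leftrightarrow (Q \to P))), F \lnot Q.
T ((((\lnot R \land \lnot R) \to Q) \to (((R \land P) \lor Q) \to \lnot P)) \lor (\lnot P \leftrightarrow (Q \to P))): β-rule — branch into T (((\lnot R \land \lnot R) \to Q) \to (((R \land P) \lor Q) \to \lnot P))  //  T (\lnot P \leftrightarrow (Q \to P)).
  branch 1 (add T (((\lnot R \land \lnot R) \to Q) \to (((R \land P) \lor Q) \to \lnot P))):
    T (((\lnot R \land \lnot R) \to Q) \to (((R \land P) \lor Q) \to \lnot P)): β-rule — branch into F ((\lnot R \land \lnot R) \to Q)  //  T (((R \land P) \lor Q) \to \lnot P).
      branch 1.1 (add F ((\lnot R \land \lnot R) \to Q)):
        F ((\lnot R \land \lnot R) \to Q): α-rule — add T (\lnot R \land \lnot R), F Q.
        × closes — contains both Q and \lnot Q.
      branch 1.2 (add T (((R \land P) \lor Q) \to \lnot P)):
        T (((R \land P) \lor Q) \to \lnot P): β-rule — branch into F ((R \land P) \lor Q)  //  T \lnot P.
          branch 1.2.1 (add F ((R \land P) \lor Q)):
            F ((R \land P) \lor Q): α-rule — add F (R \land P), F Q.
            × closes — contains both Q and \lnot Q.
          branch 1.2.2 (add T \lnot P):
            ○ open, literals {P=F, Q=T}.
  branch 2 (add T (\lnot P \leftrightarrow (Q \to P))):
    T (\lnot P \leftrightarrow (Q \to P)): β-rule — branch into T \lnot P, T (Q \to P)  //  F \lnot P, F (Q \to P).
      branch 2.1 (add T \lnot P, T (Q \to P)):
        T (Q \to P): β-rule — branch into F Q  //  T P.
          branch 2.1.1 (add F Q):
            × closes — contains both Q and \lnot Q.
          branch 2.1.2 (add T P):
            × closes — contains both P and \lnot P.
      branch 2.2 (add F \lnot P, F (Q \to P)):
        F (Q \to P): α-rule — add T Q, F P.
        × closes — contains both P and \lnot P.
5 branches closed, 1 open.
An open branch gives a countermodel: P=F, Q=T (unmentioned atoms arbitrary); under it the original formula is false.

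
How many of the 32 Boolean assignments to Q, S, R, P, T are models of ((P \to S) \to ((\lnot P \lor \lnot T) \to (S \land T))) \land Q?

8

Initial set: {(((P \to S) \to ((\lnot P \lor \lnot T) \to (S \land T))) \land Q)}.
(((P \to S) \to ((\lnot P \lor \lnot T) \to (S \land T))) \land Q): α-rule — add ((P \to S) \to ((\lnot P \lor \lnot T) \to (S \land T))), Q.
((P \to S) \to ((\lnot P \lor \lnot T) \to (S \land T))): β-rule — branch into \lnot (P \to S)  //  ((\lnot P \lor \lnot T) \to (S \land T)).
  branch 1 (add \lnot (P \to S)):
    \lnot (P \to S): α-rule — add P, \lnot S.
    ○ open, literals {P=T, Q=T, S=F}.
  branch 2 (add ((\lnot P \lor \lnot T) \to (S \land T))):
    ((\lnot P \lor \lnot T) \to (S \land T)): β-rule — branch into \lnot (\lnot P \lor \lnot T)  //  (S \land T).
      branch 2.1 (add \lnot (\lnot P \lor \lnot T)):
        \lnot (\lnot P \lor \lnot T): α-rule — add \lnot \lnot P, \lnot \lnot T.
        ○ open, literals {P=T, Q=T, T=T}.
      branch 2.2 (add (S \land T)):
        (S \land T): α-rule — add S, T.
        ○ open, literals {Q=T, S=T, T=T}.
0 branches closed, 3 open.
Each open branch fixes some atoms; the unmentioned ones are free. Counting distinct full assignments: branch {P=T, Q=T, S=F} (R, T) contributes 4 new; branch {P=T, Q=T, T=T} (S, R) contributes 2 new; branch {Q=T, S=T, T=T} (R, P) contributes 2 new. Total: 8.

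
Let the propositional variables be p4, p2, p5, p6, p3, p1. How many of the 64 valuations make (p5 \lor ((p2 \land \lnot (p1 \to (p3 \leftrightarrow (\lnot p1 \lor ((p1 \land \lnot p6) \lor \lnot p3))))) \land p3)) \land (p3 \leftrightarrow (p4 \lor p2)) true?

18

Initial set: {((p5 \lor ((p2 \land \lnot (p1 \to (p3 \leftrightarrow (\lnot p1 \lor ((p1 \land \lnot p6) \lor \lnot p3))))) \land p3)) \land (p3 \leftrightarrow (p4 \lor p2)))}.
((p5 \lor ((p2 \land \lnot (p1 \to (p3 \leftrightarrow (\lnot p1 \lor ((p1 \land \lnot p6) \lor \lnot p3))))) \land p3)) \land (p3 \leftrightarrow (p4 \lor p2))): α-rule — add (p5 \lor ((p2 \land \lnot (p1 \to (p3 \leftrightarrow (\lnot p1 \lor ((p1 \land \lnot p6) \lor \lnot p3))))) \land p3)), (p3 \leftrightarrow (p4 \lor p2)).
(p5 \lor ((p2 \land \lnot (p1 \to (p3 \leftrightarrow (\lnot p1 \lor ((p1 \land \lnot p6) \lor \lnot p3))))) \land p3)): β-rule — branch into p5  //  ((p2 \land \lnot (p1 \to (p3 \leftrightarrow (\lnot p1 \lor ((p1 \land \lnot p6) \lor \lnot p3))))) \land p3).
  branch 1 (add p5):
    (p3 \leftrightarrow (p4 \lor p2)): β-rule — branch into p3, (p4 \lor p2)  //  \lnot p3, \lnot (p4 \lor p2).
      branch 1.1 (add p3, (p4 \lor p2)):
        (p4 \lor p2): β-rule — branch into p4  //  p2.
          branch 1.1.1 (add p4):
            ○ open, literals {p3=1, p4=1, p5=1}.
          branch 1.1.2 (add p2):
            ○ open, literals {p2=1, p3=1, p5=1}.
      branch 1.2 (add \lnot p3, \lnot (p4 \lor p2)):
        \lnot (p4 \lor p2): α-rule — add \lnot p4, \lnot p2.
        ○ open, literals {p2=0, p3=0, p4=0, p5=1}.
  branch 2 (add ((p2 \land \lnot (p1 \to (p3 \leftrightarrow (\lnot p1 \lor ((p1 \land \lnot p6) \lor \lnot p3))))) \land p3)):
    ((p2 \land \lnot (p1 \to (p3 \leftrightarrow (\lnot p1 \lor ((p1 \land \lnot p6) \lor \lnot p3))))) \land p3): α-rule — add (p2 \land \lnot (p1 \to (p3 \leftrightarrow (\lnot p1 \lor ((p1 \land \lnot p6) \lor \lnot p3))))), p3.
    (p2 \land \lnot (p1 \to (p3 \leftrightarrow (\lnot p1 \lor ((p1 \land \lnot p6) \lor \lnot p3))))): α-rule — add p2, \lnot (p1 \to (p3 \leftrightarrow (\lnot p1 \lor ((p1 \land \lnot p6) \lor \lnot p3)))).
    \lnot (p1 \to (p3 \leftrightarrow (\lnot p1 \lor ((p1 \land \lnot p6) \lor \lnot p3)))): α-rule — add p1, \lnot (p3 \leftrightarrow (\lnot p1 \lor ((p1 \land \lnot p6) \lor \lnot p3))).
    (p3 \leftrightarrow (p4 \lor p2)): β-rule — branch into p3, (p4 \lor p2)  //  \lnot p3, \lnot (p4 \lor p2).
      branch 2.1 (add p3, (p4 \lor p2)):
        \lnot (p3 \leftrightarrow (\lnot p1 \lor ((p1 \land \lnot p6) \lor \lnot p3))): β-rule — branch into p3, \lnot (\lnot p1 \lor ((p1 \land \lnot p6) \lor \lnot p3))  //  \lnot p3, (\lnot p1 \lor ((p1 \land \lnot p6) \lor \lnot p3)).
          branch 2.1.1 (add p3, \lnot (\lnot p1 \lor ((p1 \land \lnot p6) \lor \lnot p3))):
            \lnot (\lnot p1 \lor ((p1 \land \lnot p6) \lor \lnot p3)): α-rule — add \lnot \lnot p1, \lnot ((p1 \land \lnot p6) \lor \lnot p3).
            \lnot ((p1 \land \lnot p6) \lor \lnot p3): α-rule — add \lnot (p1 \land \lnot p6), \lnot \lnot p3.
            (p4 \lor p2): β-rule — branch into p4  //  p2.
              branch 2.1.1.1 (add p4):
                \lnot (p1 \land \lnot p6): β-rule — branch into \lnot p1  //  \lnot \lnot p6.
                  branch 2.1.1.1.1 (add \lnot p1):
                    × closes — contains both p1 and \lnot p1.
                  branch 2.1.1.1.2 (add \lnot \lnot p6):
                    ○ open, literals {p1=1, p2=1, p3=1, p4=1, p6=1}.
              branch 2.1.1.2 (add p2):
                \lnot (p1 \land \lnot p6): β-rule — branch into \lnot p1  //  \lnot \lnot p6.
                  branch 2.1.1.2.1 (add \lnot p1):
                    × closes — contains both p1 and \lnot p1.
                  branch 2.1.1.2.2 (add \lnot \lnot p6):
                    ○ open, literals {p1=1, p2=1, p3=1, p6=1}.
          branch 2.1.2 (add \lnot p3, (\lnot p1 \lor ((p1 \land \lnot p6) \lor \lnot p3))):
            × closes — contains both p3 and \lnot p3.
      branch 2.2 (add \lnot p3, \lnot (p4 \lor p2)):
        × closes — contains both p3 and \lnot p3.
4 branches closed, 5 open.
Each open branch fixes some atoms; the unmentioned ones are free. Counting distinct full assignments: branch {p3=1, p4=1, p5=1} (p2, p6, p1) contributes 8 new; branch {p2=1, p3=1, p5=1} (p4, p6, p1) contributes 4 new; branch {p2=0, p3=0, p4=0, p5=1} (p6, p1) contributes 4 new; branch {p1=1, p2=1, p3=1, p4=1, p6=1} (p5) contributes 1 new; branch {p1=1, p2=1, p3=1, p6=1} (p4, p5) contributes 1 new. Total: 18.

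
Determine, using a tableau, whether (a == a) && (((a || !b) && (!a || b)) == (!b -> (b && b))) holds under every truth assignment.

Not valid

Assume the negation and expand:
Initial set: {!((a == a) && (((a || !b) && (!a || b)) == (!b -> (b && b))))}.
!((a == a) && (((a || !b) && (!a || b)) == (!b -> (b && b)))): β-rule — branch into !(a == a)  //  !(((a || !b) && (!a || b)) == (!b -> (b && b))).
  branch 1 (add !(a == a)):
    !(a == a): β-rule — branch into a, !a  //  !a, a.
      branch 1.1 (add a, !a):
        × closes — contains both a and !a.
      branch 1.2 (add !a, a):
        × closes — contains both a and !a.
  branch 2 (add !(((a || !b) && (!a || b)) == (!b -> (b && b)))):
    !(((a || !b) && (!a || b)) == (!b -> (b && b))): β-rule — branch into ((a || !b) && (!a || b)), !(!b -> (b && b))  //  !((a || !b) && (!a || b)), (!b -> (b && b)).
      branch 2.1 (add ((a || !b) && (!a || b)), !(!b -> (b && b))):
        ((a || !b) && (!a || b)): α-rule — add (a || !b), (!a || b).
        !(!b -> (b && b)): α-rule — add !b, !(b && b).
        (a || !b): β-rule — branch into a  //  !b.
          branch 2.1.1 (add a):
            (!a || b): β-rule — branch into !a  //  b.
              branch 2.1.1.1 (add !a):
                × closes — contains both a and !a.
              branch 2.1.1.2 (add b):
                × closes — contains both b and !b.
          branch 2.1.2 (add !b):
            (!a || b): β-rule — branch into !a  //  b.
              branch 2.1.2.1 (add !a):
                !(b && b): β-rule — branch into !b  //  !b.
                  branch 2.1.2.1.1 (add !b):
                    ○ open, literals {a=0, b=0}.
                  branch 2.1.2.1.2 (add !b):
                    ○ open, literals {a=0, b=0}.
              branch 2.1.2.2 (add b):
                × closes — contains both b and !b.
      branch 2.2 (add !((a || !b) && (!a || b)), (!b -> (b && b))):
        !((a || !b) && (!a || b)): β-rule — branch into !(a || !b)  //  !(!a || b).
          branch 2.2.1 (add !(a || !b)):
            !(a || !b): α-rule — add !a, !!b.
            (!b -> (b && b)): β-rule — branch into !!b  //  (b && b).
              branch 2.2.1.1 (add !!b):
                ○ open, literals {a=0, b=1}.
              branch 2.2.1.2 (add (b && b)):
                (b && b): α-rule — add b, b.
                ○ open, literals {a=0, b=1}.
          branch 2.2.2 (add !(!a || b)):
            !(!a || b): α-rule — add !!a, !b.
            (!b -> (b && b)): β-rule — branch into !!b  //  (b && b).
              branch 2.2.2.1 (add !!b):
                × closes — contains both b and !b.
              branch 2.2.2.2 (add (b && b)):
                (b && b): α-rule — add b, b.
                × closes — contains both b and !b.
7 branches closed, 4 open.
An open branch gives a countermodel: a=0, b=0 (unmentioned atoms arbitrary); under it the original formula is false.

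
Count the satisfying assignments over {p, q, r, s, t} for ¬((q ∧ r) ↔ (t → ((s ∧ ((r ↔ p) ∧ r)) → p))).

24

Initial set: {¬((q ∧ r) ↔ (t → ((s ∧ ((r ↔ p) ∧ r)) → p)))}.
¬((q ∧ r) ↔ (t → ((s ∧ ((r ↔ p) ∧ r)) → p))): β-rule — branch into (q ∧ r), ¬(t → ((s ∧ ((r ↔ p) ∧ r)) → p))  //  ¬(q ∧ r), (t → ((s ∧ ((r ↔ p) ∧ r)) → p)).
  branch 1 (add (q ∧ r), ¬(t → ((s ∧ ((r ↔ p) ∧ r)) → p))):
    (q ∧ r): α-rule — add q, r.
    ¬(t → ((s ∧ ((r ↔ p) ∧ r)) → p)): α-rule — add t, ¬((s ∧ ((r ↔ p) ∧ r)) → p).
    ¬((s ∧ ((r ↔ p) ∧ r)) → p): α-rule — add (s ∧ ((r ↔ p) ∧ r)), ¬p.
    (s ∧ ((r ↔ p) ∧ r)): α-rule — add s, ((r ↔ p) ∧ r).
    ((r ↔ p) ∧ r): α-rule — add (r ↔ p), r.
    (r ↔ p): β-rule — branch into r, p  //  ¬r, ¬p.
      branch 1.1 (add r, p):
        × closes — contains both p and ¬p.
      branch 1.2 (add ¬r, ¬p):
        × closes — contains both r and ¬r.
  branch 2 (add ¬(q ∧ r), (t → ((s ∧ ((r ↔ p) ∧ r)) → p))):
    ¬(q ∧ r): β-rule — branch into ¬q  //  ¬r.
      branch 2.1 (add ¬q):
        (t → ((s ∧ ((r ↔ p) ∧ r)) → p)): β-rule — branch into ¬t  //  ((s ∧ ((r ↔ p) ∧ r)) → p).
          branch 2.1.1 (add ¬t):
            ○ open, literals {q=false, t=false}.
          branch 2.1.2 (add ((s ∧ ((r ↔ p) ∧ r)) → p)):
            ((s ∧ ((r ↔ p) ∧ r)) → p): β-rule — branch into ¬(s ∧ ((r ↔ p) ∧ r))  //  p.
              branch 2.1.2.1 (add ¬(s ∧ ((r ↔ p) ∧ r))):
                ¬(s ∧ ((r ↔ p) ∧ r)): β-rule — branch into ¬s  //  ¬((r ↔ p) ∧ r).
                  branch 2.1.2.1.1 (add ¬s):
                    ○ open, literals {q=false, s=false}.
                  branch 2.1.2.1.2 (add ¬((r ↔ p) ∧ r)):
                    ¬((r ↔ p) ∧ r): β-rule — branch into ¬(r ↔ p)  //  ¬r.
                      branch 2.1.2.1.2.1 (add ¬(r ↔ p)):
                        ¬(r ↔ p): β-rule — branch into r, ¬p  //  ¬r, p.
                          branch 2.1.2.1.2.1.1 (add r, ¬p):
                            ○ open, literals {p=false, q=false, r=true}.
                          branch 2.1.2.1.2.1.2 (add ¬r, p):
                            ○ open, literals {p=true, q=false, r=false}.
                      branch 2.1.2.1.2.2 (add ¬r):
                        ○ open, literals {q=false, r=false}.
              branch 2.1.2.2 (add p):
                ○ open, literals {p=true, q=false}.
      branch 2.2 (add ¬r):
        (t → ((s ∧ ((r ↔ p) ∧ r)) → p)): β-rule — branch into ¬t  //  ((s ∧ ((r ↔ p) ∧ r)) → p).
          branch 2.2.1 (add ¬t):
            ○ open, literals {r=false, t=false}.
          branch 2.2.2 (add ((s ∧ ((r ↔ p) ∧ r)) → p)):
            ((s ∧ ((r ↔ p) ∧ r)) → p): β-rule — branch into ¬(s ∧ ((r ↔ p) ∧ r))  //  p.
              branch 2.2.2.1 (add ¬(s ∧ ((r ↔ p) ∧ r))):
                ¬(s ∧ ((r ↔ p) ∧ r)): β-rule — branch into ¬s  //  ¬((r ↔ p) ∧ r).
                  branch 2.2.2.1.1 (add ¬s):
                    ○ open, literals {r=false, s=false}.
                  branch 2.2.2.1.2 (add ¬((r ↔ p) ∧ r)):
                    ¬((r ↔ p) ∧ r): β-rule — branch into ¬(r ↔ p)  //  ¬r.
                      branch 2.2.2.1.2.1 (add ¬(r ↔ p)):
                        ¬(r ↔ p): β-rule — branch into r, ¬p  //  ¬r, p.
                          branch 2.2.2.1.2.1.1 (add r, ¬p):
                            × closes — contains both r and ¬r.
                          branch 2.2.2.1.2.1.2 (add ¬r, p):
                            ○ open, literals {p=true, r=false}.
                      branch 2.2.2.1.2.2 (add ¬r):
                        ○ open, literals {r=false}.
              branch 2.2.2.2 (add p):
                ○ open, literals {p=true, r=false}.
3 branches closed, 11 open.
Each open branch fixes some atoms; the unmentioned ones are free. Counting distinct full assignments: branch {q=false, t=false} (p, r, s) contributes 8 new; branch {q=false, s=false} (p, r, t) contributes 4 new; branch {p=false, q=false, r=true} (s, t) contributes 1 new; branch {p=true, q=false, r=false} (s, t) contributes 1 new; branch {q=false, r=false} (p, s, t) contributes 1 new; branch {p=true, q=false} (r, s, t) contributes 1 new; branch {r=false, t=false} (p, q, s) contributes 4 new; branch {r=false, s=false} (p, q, t) contributes 2 new; branch {p=true, r=false} (q, s, t) contributes 1 new; branch {r=false} (p, q, s, t) contributes 1 new; branch {p=true, r=false} (q, s, t) contributes 0 new. Total: 24.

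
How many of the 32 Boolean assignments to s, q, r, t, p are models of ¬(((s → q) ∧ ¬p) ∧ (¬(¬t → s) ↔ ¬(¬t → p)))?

Initial set: {T ¬(((s → q) ∧ ¬p) ∧ (¬(¬t → s) ↔ ¬(¬t → p)))}.
T ¬(((s → q) ∧ ¬p) ∧ (¬(¬t → s) ↔ ¬(¬t → p))): β-rule — branch into F ((s → q) ∧ ¬p)  //  F (¬(¬t → s) ↔ ¬(¬t → p)).
  branch 1 (add F ((s → q) ∧ ¬p)):
    F ((s → q) ∧ ¬p): β-rule — branch into F (s → q)  //  F ¬p.
      branch 1.1 (add F (s → q)):
        F (s → q): α-rule — add T s, F q.
        ○ open, literals {q=F, s=T}.
      branch 1.2 (add F ¬p):
        ○ open, literals {p=T}.
  branch 2 (add F (¬(¬t → s) ↔ ¬(¬t → p))):
    F (¬(¬t → s) ↔ ¬(¬t → p)): β-rule — branch into T ¬(¬t → s), F ¬(¬t → p)  //  F ¬(¬t → s), T ¬(¬t → p).
      branch 2.1 (add T ¬(¬t → s), F ¬(¬t → p)):
        T ¬(¬t → s): α-rule — add T ¬t, F s.
        F ¬(¬t → p): β-rule — branch into F ¬t  //  T p.
          branch 2.1.1 (add F ¬t):
            × closes — contains both t and ¬t.
          branch 2.1.2 (add T p):
            ○ open, literals {p=T, s=F, t=F}.
      branch 2.2 (add F ¬(¬t → s), T ¬(¬t → p)):
        T ¬(¬t → p): α-rule — add T ¬t, F p.
        F ¬(¬t → s): β-rule — branch into F ¬t  //  T s.
          branch 2.2.1 (add F ¬t):
            × closes — contains both t and ¬t.
          branch 2.2.2 (add T s):
            ○ open, literals {p=F, s=T, t=F}.
2 branches closed, 4 open.
Each open branch fixes some atoms; the unmentioned ones are free. Counting distinct full assignments: branch {q=F, s=T} (r, t, p) contributes 8 new; branch {p=T} (s, q, r, t) contributes 12 new; branch {p=T, s=F, t=F} (q, r) contributes 0 new; branch {p=F, s=T, t=F} (q, r) contributes 2 new. Total: 22.

22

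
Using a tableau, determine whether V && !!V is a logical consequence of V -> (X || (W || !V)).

No

Initial set: {(V -> (X || (W || !V))); !(V && !!V)}.
(V -> (X || (W || !V))): β-rule — branch into !V  //  (X || (W || !V)).
  branch 1 (add !V):
    !(V && !!V): β-rule — branch into !V  //  !!!V.
      branch 1.1 (add !V):
        ○ open, literals {V=0}.
      branch 1.2 (add !!!V):
        !!!V: drop double negation, giving !V.
        ○ open, literals {V=0}.
  branch 2 (add (X || (W || !V))):
    !(V && !!V): β-rule — branch into !V  //  !!!V.
      branch 2.1 (add !V):
        (X || (W || !V)): β-rule — branch into X  //  (W || !V).
          branch 2.1.1 (add X):
            ○ open, literals {V=0, X=1}.
          branch 2.1.2 (add (W || !V)):
            (W || !V): β-rule — branch into W  //  !V.
              branch 2.1.2.1 (add W):
                ○ open, literals {V=0, W=1}.
              branch 2.1.2.2 (add !V):
                ○ open, literals {V=0}.
      branch 2.2 (add !!!V):
        !!!V: drop double negation, giving !V.
        (X || (W || !V)): β-rule — branch into X  //  (W || !V).
          branch 2.2.1 (add X):
            ○ open, literals {V=0, X=1}.
          branch 2.2.2 (add (W || !V)):
            (W || !V): β-rule — branch into W  //  !V.
              branch 2.2.2.1 (add W):
                ○ open, literals {V=0, W=1}.
              branch 2.2.2.2 (add !V):
                ○ open, literals {V=0}.
0 branches closed, 8 open.
An open branch gives a countermodel: V=0 (unmentioned atoms arbitrary); the premises hold there but the conclusion fails.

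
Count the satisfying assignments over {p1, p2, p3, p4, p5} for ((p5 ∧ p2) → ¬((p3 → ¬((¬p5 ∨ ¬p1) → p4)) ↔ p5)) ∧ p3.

Initial set: {(((p5 ∧ p2) → ¬((p3 → ¬((¬p5 ∨ ¬p1) → p4)) ↔ p5)) ∧ p3)}.
(((p5 ∧ p2) → ¬((p3 → ¬((¬p5 ∨ ¬p1) → p4)) ↔ p5)) ∧ p3): α-rule — add ((p5 ∧ p2) → ¬((p3 → ¬((¬p5 ∨ ¬p1) → p4)) ↔ p5)), p3.
((p5 ∧ p2) → ¬((p3 → ¬((¬p5 ∨ ¬p1) → p4)) ↔ p5)): β-rule — branch into ¬(p5 ∧ p2)  //  ¬((p3 → ¬((¬p5 ∨ ¬p1) → p4)) ↔ p5).
  branch 1 (add ¬(p5 ∧ p2)):
    ¬(p5 ∧ p2): β-rule — branch into ¬p5  //  ¬p2.
      branch 1.1 (add ¬p5):
        ○ open, literals {p3=T, p5=F}.
      branch 1.2 (add ¬p2):
        ○ open, literals {p2=F, p3=T}.
  branch 2 (add ¬((p3 → ¬((¬p5 ∨ ¬p1) → p4)) ↔ p5)):
    ¬((p3 → ¬((¬p5 ∨ ¬p1) → p4)) ↔ p5): β-rule — branch into (p3 → ¬((¬p5 ∨ ¬p1) → p4)), ¬p5  //  ¬(p3 → ¬((¬p5 ∨ ¬p1) → p4)), p5.
      branch 2.1 (add (p3 → ¬((¬p5 ∨ ¬p1) → p4)), ¬p5):
        (p3 → ¬((¬p5 ∨ ¬p1) → p4)): β-rule — branch into ¬p3  //  ¬((¬p5 ∨ ¬p1) → p4).
          branch 2.1.1 (add ¬p3):
            × closes — contains both p3 and ¬p3.
          branch 2.1.2 (add ¬((¬p5 ∨ ¬p1) → p4)):
            ¬((¬p5 ∨ ¬p1) → p4): α-rule — add (¬p5 ∨ ¬p1), ¬p4.
            (¬p5 ∨ ¬p1): β-rule — branch into ¬p5  //  ¬p1.
              branch 2.1.2.1 (add ¬p5):
                ○ open, literals {p3=T, p4=F, p5=F}.
              branch 2.1.2.2 (add ¬p1):
                ○ open, literals {p1=F, p3=T, p4=F, p5=F}.
      branch 2.2 (add ¬(p3 → ¬((¬p5 ∨ ¬p1) → p4)), p5):
        ¬(p3 → ¬((¬p5 ∨ ¬p1) → p4)): α-rule — add p3, ¬¬((¬p5 ∨ ¬p1) → p4).
        ¬¬((¬p5 ∨ ¬p1) → p4): β-rule — branch into ¬(¬p5 ∨ ¬p1)  //  p4.
          branch 2.2.1 (add ¬(¬p5 ∨ ¬p1)):
            ¬(¬p5 ∨ ¬p1): α-rule — add ¬¬p5, ¬¬p1.
            ○ open, literals {p1=T, p3=T, p5=T}.
          branch 2.2.2 (add p4):
            ○ open, literals {p3=T, p4=T, p5=T}.
1 branch closed, 6 open.
Each open branch fixes some atoms; the unmentioned ones are free. Counting distinct full assignments: branch {p3=T, p5=F} (p1, p2, p4) contributes 8 new; branch {p2=F, p3=T} (p1, p4, p5) contributes 4 new; branch {p3=T, p4=F, p5=F} (p1, p2) contributes 0 new; branch {p1=F, p3=T, p4=F, p5=F} (p2) contributes 0 new; branch {p1=T, p3=T, p5=T} (p2, p4) contributes 2 new; branch {p3=T, p4=T, p5=T} (p1, p2) contributes 1 new. Total: 15.

15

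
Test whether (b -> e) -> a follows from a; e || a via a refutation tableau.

Initial set: {T a; T (e || a); F ((b -> e) -> a)}.
F ((b -> e) -> a): α-rule — add T (b -> e), F a.
× closes — contains both a and !a.
All 1 branch closes.
Every branch closed, so the premises entail the conclusion.

Yes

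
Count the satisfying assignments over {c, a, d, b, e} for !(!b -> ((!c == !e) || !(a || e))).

Initial set: {!(!b -> ((!c == !e) || !(a || e)))}.
!(!b -> ((!c == !e) || !(a || e))): α-rule — add !b, !((!c == !e) || !(a || e)).
!((!c == !e) || !(a || e)): α-rule — add !(!c == !e), !!(a || e).
!(!c == !e): β-rule — branch into !c, !!e  //  !!c, !e.
  branch 1 (add !c, !!e):
    !!(a || e): β-rule — branch into a  //  e.
      branch 1.1 (add a):
        ○ open, literals {a=1, b=0, c=0, e=1}.
      branch 1.2 (add e):
        ○ open, literals {b=0, c=0, e=1}.
  branch 2 (add !!c, !e):
    !!(a || e): β-rule — branch into a  //  e.
      branch 2.1 (add a):
        ○ open, literals {a=1, b=0, c=1, e=0}.
      branch 2.2 (add e):
        × closes — contains both e and !e.
1 branch closed, 3 open.
Each open branch fixes some atoms; the unmentioned ones are free. Counting distinct full assignments: branch {a=1, b=0, c=0, e=1} (d) contributes 2 new; branch {b=0, c=0, e=1} (a, d) contributes 2 new; branch {a=1, b=0, c=1, e=0} (d) contributes 2 new. Total: 6.

6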